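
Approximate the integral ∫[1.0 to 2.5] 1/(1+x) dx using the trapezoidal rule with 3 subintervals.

f(x) = 1/(1+x)
a = 1.0, b = 2.5, n = 3
h = (b - a)/n = 0.500000

Trapezoidal rule: (h/2)[f(x₀) + 2f(x₁) + 2f(x₂) + ... + f(xₙ)]

x_0 = 1.0000, f(x_0) = 0.500000, coefficient = 1
x_1 = 1.5000, f(x_1) = 0.400000, coefficient = 2
x_2 = 2.0000, f(x_2) = 0.333333, coefficient = 2
x_3 = 2.5000, f(x_3) = 0.285714, coefficient = 1

I ≈ (0.500000/2) × 2.252381 = 0.563095
Exact value: 0.559616
Error: 0.003479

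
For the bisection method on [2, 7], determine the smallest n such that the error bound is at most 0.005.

We need (b-a)/2^n ≤ 0.005
(7 - 2)/2^n ≤ 0.005
5/2^n ≤ 0.005
2^n ≥ 1000
n ≥ log₂(1000) = 9.97
n ≥ 10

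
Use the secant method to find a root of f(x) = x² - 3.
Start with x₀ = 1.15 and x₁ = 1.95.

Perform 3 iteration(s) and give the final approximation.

f(x) = x² - 3
x₀ = 1.15, x₁ = 1.95

Secant formula: x_{n+1} = x_n - f(x_n)(x_n - x_{n-1})/(f(x_n) - f(x_{n-1}))

Iteration 1:
  f(1.150000) = -1.677500
  f(1.950000) = 0.802500
  x_2 = 1.950000 - 0.802500×(1.950000 - 1.150000)/(0.802500 - (-1.677500))
       = 1.691129
Iteration 2:
  f(1.950000) = 0.802500
  f(1.691129) = -0.140083
  x_3 = 1.691129 - (-0.140083)×(1.691129 - 1.950000)/(-0.140083 - 0.802500)
       = 1.729601
Iteration 3:
  f(1.691129) = -0.140083
  f(1.729601) = -0.008479
  x_4 = 1.729601 - (-0.008479)×(1.729601 - 1.691129)/(-0.008479 - (-0.140083))
       = 1.732080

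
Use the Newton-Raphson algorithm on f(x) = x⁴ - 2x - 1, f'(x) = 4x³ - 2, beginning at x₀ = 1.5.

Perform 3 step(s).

f(x) = x⁴ - 2x - 1
f'(x) = 4x³ - 2
x₀ = 1.5

Newton-Raphson formula: x_{n+1} = x_n - f(x_n)/f'(x_n)

Iteration 1:
  f(1.500000) = 1.062500
  f'(1.500000) = 11.500000
  x_1 = 1.500000 - 1.062500/11.500000 = 1.407609
Iteration 2:
  f(1.407609) = 0.110579
  f'(1.407609) = 9.155931
  x_2 = 1.407609 - 0.110579/9.155931 = 1.395531
Iteration 3:
  f(1.395531) = 0.001724
  f'(1.395531) = 8.871234
  x_3 = 1.395531 - 0.001724/8.871234 = 1.395337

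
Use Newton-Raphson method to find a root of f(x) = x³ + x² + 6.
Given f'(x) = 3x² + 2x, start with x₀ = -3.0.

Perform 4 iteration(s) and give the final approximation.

f(x) = x³ + x² + 6
f'(x) = 3x² + 2x
x₀ = -3.0

Newton-Raphson formula: x_{n+1} = x_n - f(x_n)/f'(x_n)

Iteration 1:
  f(-3.000000) = -12.000000
  f'(-3.000000) = 21.000000
  x_1 = -3.000000 - (-12.000000)/21.000000 = -2.428571
Iteration 2:
  f(-2.428571) = -2.425656
  f'(-2.428571) = 12.836735
  x_2 = -2.428571 - (-2.425656)/12.836735 = -2.239609
Iteration 3:
  f(-2.239609) = -0.217695
  f'(-2.239609) = 10.568332
  x_3 = -2.239609 - (-0.217695)/10.568332 = -2.219011
Iteration 4:
  f(-2.219011) = -0.002418
  f'(-2.219011) = 10.334003
  x_4 = -2.219011 - (-0.002418)/10.334003 = -2.218777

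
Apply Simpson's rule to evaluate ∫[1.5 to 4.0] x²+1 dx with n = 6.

f(x) = x²+1
a = 1.5, b = 4.0, n = 6
h = (b - a)/n = 0.416667

Simpson's rule: (h/3)[f(x₀) + 4f(x₁) + 2f(x₂) + ... + f(xₙ)]

x_0 = 1.5000, f(x_0) = 3.250000, coefficient = 1
x_1 = 1.9167, f(x_1) = 4.673611, coefficient = 4
x_2 = 2.3333, f(x_2) = 6.444444, coefficient = 2
x_3 = 2.7500, f(x_3) = 8.562500, coefficient = 4
x_4 = 3.1667, f(x_4) = 11.027778, coefficient = 2
x_5 = 3.5833, f(x_5) = 13.840278, coefficient = 4
x_6 = 4.0000, f(x_6) = 17.000000, coefficient = 1

I ≈ (0.416667/3) × 163.500000 = 22.708333
Exact value: 22.708333
Error: 0.000000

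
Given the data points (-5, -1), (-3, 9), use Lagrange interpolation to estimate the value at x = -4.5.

Lagrange interpolation formula:
P(x) = Σ yᵢ × Lᵢ(x)
where Lᵢ(x) = Π_{j≠i} (x - xⱼ)/(xᵢ - xⱼ)

L_0(-4.5) = (-4.5 - (-3))/(-5 - (-3)) = 0.750000
L_1(-4.5) = (-4.5 - (-5))/(-3 - (-5)) = 0.250000

P(-4.5) = (-1)×L_0(-4.5) + 9×L_1(-4.5)
P(-4.5) = 1.500000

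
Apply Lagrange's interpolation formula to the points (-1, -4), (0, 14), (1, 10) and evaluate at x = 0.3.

Lagrange interpolation formula:
P(x) = Σ yᵢ × Lᵢ(x)
where Lᵢ(x) = Π_{j≠i} (x - xⱼ)/(xᵢ - xⱼ)

L_0(0.3) = (0.3 - 0)/(-1 - 0) × (0.3 - 1)/(-1 - 1) = -0.105000
L_1(0.3) = (0.3 - (-1))/(0 - (-1)) × (0.3 - 1)/(0 - 1) = 0.910000
L_2(0.3) = (0.3 - (-1))/(1 - (-1)) × (0.3 - 0)/(1 - 0) = 0.195000

P(0.3) = (-4)×L_0(0.3) + 14×L_1(0.3) + 10×L_2(0.3)
P(0.3) = 15.110000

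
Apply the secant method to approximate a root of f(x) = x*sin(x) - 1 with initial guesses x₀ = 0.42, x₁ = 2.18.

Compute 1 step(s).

f(x) = x*sin(x) - 1
x₀ = 0.42, x₁ = 2.18

Secant formula: x_{n+1} = x_n - f(x_n)(x_n - x_{n-1})/(f(x_n) - f(x_{n-1}))

Iteration 1:
  f(0.420000) = -0.828741
  f(2.180000) = 0.787827
  x_2 = 2.180000 - 0.787827×(2.180000 - 0.420000)/(0.787827 - (-0.828741))
       = 1.322272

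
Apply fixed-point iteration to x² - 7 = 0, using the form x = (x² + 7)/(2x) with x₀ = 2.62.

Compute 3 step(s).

Equation: x² - 7 = 0
Fixed-point form: x = (x² + 7)/(2x)
x₀ = 2.62

x_1 = g(2.620000) = 2.645878
x_2 = g(2.645878) = 2.645751
x_3 = g(2.645751) = 2.645751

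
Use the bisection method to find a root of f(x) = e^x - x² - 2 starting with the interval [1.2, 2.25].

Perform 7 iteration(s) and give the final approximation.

f(x) = e^x - x² - 2
Initial interval: [1.2, 2.25]

Iteration 1:
  c_1 = (1.200000 + 2.250000)/2 = 1.725000
  f(c_1) = f(1.725000) = 0.636896
  f(a) × f(c) < 0, new interval: [1.200000, 1.725000]
Iteration 2:
  c_2 = (1.200000 + 1.725000)/2 = 1.462500
  f(c_2) = f(1.462500) = 0.177832
  f(a) × f(c) < 0, new interval: [1.200000, 1.462500]
Iteration 3:
  c_3 = (1.200000 + 1.462500)/2 = 1.331250
  f(c_3) = f(1.331250) = 0.013546
  f(a) × f(c) < 0, new interval: [1.200000, 1.331250]
Iteration 4:
  c_4 = (1.200000 + 1.331250)/2 = 1.265625
  f(c_4) = f(1.265625) = -0.056499
  f(a) × f(c) ≥ 0, new interval: [1.265625, 1.331250]
Iteration 5:
  c_5 = (1.265625 + 1.331250)/2 = 1.298437
  f(c_5) = f(1.298437) = -0.022372
  f(a) × f(c) ≥ 0, new interval: [1.298437, 1.331250]
Iteration 6:
  c_6 = (1.298437 + 1.331250)/2 = 1.314844
  f(c_6) = f(1.314844) = -0.004645
  f(a) × f(c) ≥ 0, new interval: [1.314844, 1.331250]
Iteration 7:
  c_7 = (1.314844 + 1.331250)/2 = 1.323047
  f(c_7) = f(1.323047) = 0.004391
  f(a) × f(c) < 0, new interval: [1.314844, 1.323047]

After 7 iteration(s), the approximation is c_7 = 1.323047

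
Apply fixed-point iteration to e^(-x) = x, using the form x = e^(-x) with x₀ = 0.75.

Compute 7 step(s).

Equation: e^(-x) = x
Fixed-point form: x = e^(-x)
x₀ = 0.75

x_1 = g(0.750000) = 0.472367
x_2 = g(0.472367) = 0.623525
x_3 = g(0.623525) = 0.536052
x_4 = g(0.536052) = 0.585054
x_5 = g(0.585054) = 0.557076
x_6 = g(0.557076) = 0.572882
x_7 = g(0.572882) = 0.563898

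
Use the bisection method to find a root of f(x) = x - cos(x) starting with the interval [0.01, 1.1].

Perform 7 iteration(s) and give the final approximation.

f(x) = x - cos(x)
Initial interval: [0.01, 1.1]

Iteration 1:
  c_1 = (0.010000 + 1.100000)/2 = 0.555000
  f(c_1) = f(0.555000) = -0.294900
  f(a) × f(c) ≥ 0, new interval: [0.555000, 1.100000]
Iteration 2:
  c_2 = (0.555000 + 1.100000)/2 = 0.827500
  f(c_2) = f(0.827500) = 0.150782
  f(a) × f(c) < 0, new interval: [0.555000, 0.827500]
Iteration 3:
  c_3 = (0.555000 + 0.827500)/2 = 0.691250
  f(c_3) = f(0.691250) = -0.079200
  f(a) × f(c) ≥ 0, new interval: [0.691250, 0.827500]
Iteration 4:
  c_4 = (0.691250 + 0.827500)/2 = 0.759375
  f(c_4) = f(0.759375) = 0.034109
  f(a) × f(c) < 0, new interval: [0.691250, 0.759375]
Iteration 5:
  c_5 = (0.691250 + 0.759375)/2 = 0.725313
  f(c_5) = f(0.725313) = -0.022980
  f(a) × f(c) ≥ 0, new interval: [0.725313, 0.759375]
Iteration 6:
  c_6 = (0.725313 + 0.759375)/2 = 0.742344
  f(c_6) = f(0.742344) = 0.005458
  f(a) × f(c) < 0, new interval: [0.725313, 0.742344]
Iteration 7:
  c_7 = (0.725313 + 0.742344)/2 = 0.733828
  f(c_7) = f(0.733828) = -0.008788
  f(a) × f(c) ≥ 0, new interval: [0.733828, 0.742344]

After 7 iteration(s), the approximation is c_7 = 0.733828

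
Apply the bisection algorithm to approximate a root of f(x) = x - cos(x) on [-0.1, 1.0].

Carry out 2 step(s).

f(x) = x - cos(x)
Initial interval: [-0.1, 1.0]

Iteration 1:
  c_1 = (-0.100000 + 1.000000)/2 = 0.450000
  f(c_1) = f(0.450000) = -0.450447
  f(a) × f(c) ≥ 0, new interval: [0.450000, 1.000000]
Iteration 2:
  c_2 = (0.450000 + 1.000000)/2 = 0.725000
  f(c_2) = f(0.725000) = -0.023499
  f(a) × f(c) ≥ 0, new interval: [0.725000, 1.000000]

After 2 iteration(s), the approximation is c_2 = 0.725000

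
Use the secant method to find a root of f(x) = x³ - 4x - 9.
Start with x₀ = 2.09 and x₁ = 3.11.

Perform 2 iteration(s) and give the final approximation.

f(x) = x³ - 4x - 9
x₀ = 2.09, x₁ = 3.11

Secant formula: x_{n+1} = x_n - f(x_n)(x_n - x_{n-1})/(f(x_n) - f(x_{n-1}))

Iteration 1:
  f(2.090000) = -8.230671
  f(3.110000) = 8.640231
  x_2 = 3.110000 - 8.640231×(3.110000 - 2.090000)/(8.640231 - (-8.230671))
       = 2.587619
Iteration 2:
  f(3.110000) = 8.640231
  f(2.587619) = -2.024366
  x_3 = 2.587619 - (-2.024366)×(2.587619 - 3.110000)/(-2.024366 - 8.640231)
       = 2.686778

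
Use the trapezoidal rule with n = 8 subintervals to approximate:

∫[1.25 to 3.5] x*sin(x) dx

f(x) = x*sin(x)
a = 1.25, b = 3.5, n = 8
h = (b - a)/n = 0.281250

Trapezoidal rule: (h/2)[f(x₀) + 2f(x₁) + 2f(x₂) + ... + f(xₙ)]

x_0 = 1.2500, f(x_0) = 1.186231, coefficient = 1
x_1 = 1.5312, f(x_1) = 1.530053, coefficient = 2
x_2 = 1.8125, f(x_2) = 1.759814, coefficient = 2
x_3 = 2.0938, f(x_3) = 1.813916, coefficient = 2
x_4 = 2.3750, f(x_4) = 1.647502, coefficient = 2
x_5 = 2.6562, f(x_5) = 1.239171, coefficient = 2
x_6 = 2.9375, f(x_6) = 0.595369, coefficient = 2
x_7 = 3.2188, f(x_7) = -0.248104, coefficient = 2
x_8 = 3.5000, f(x_8) = -1.227741, coefficient = 1

I ≈ (0.281250/2) × 16.633929 = 2.339146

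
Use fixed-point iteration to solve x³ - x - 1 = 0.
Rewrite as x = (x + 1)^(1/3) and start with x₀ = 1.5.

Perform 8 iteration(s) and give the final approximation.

Equation: x³ - x - 1 = 0
Fixed-point form: x = (x + 1)^(1/3)
x₀ = 1.5

x_1 = g(1.500000) = 1.357209
x_2 = g(1.357209) = 1.330861
x_3 = g(1.330861) = 1.325884
x_4 = g(1.325884) = 1.324939
x_5 = g(1.324939) = 1.324760
x_6 = g(1.324760) = 1.324726
x_7 = g(1.324726) = 1.324719
x_8 = g(1.324719) = 1.324718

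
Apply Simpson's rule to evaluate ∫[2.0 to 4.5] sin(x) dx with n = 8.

f(x) = sin(x)
a = 2.0, b = 4.5, n = 8
h = (b - a)/n = 0.312500

Simpson's rule: (h/3)[f(x₀) + 4f(x₁) + 2f(x₂) + ... + f(xₙ)]

x_0 = 2.0000, f(x_0) = 0.909297, coefficient = 1
x_1 = 2.3125, f(x_1) = 0.737319, coefficient = 4
x_2 = 2.6250, f(x_2) = 0.493920, coefficient = 2
x_3 = 2.9375, f(x_3) = 0.202679, coefficient = 4
x_4 = 3.2500, f(x_4) = -0.108195, coefficient = 2
x_5 = 3.5625, f(x_5) = -0.408589, coefficient = 4
x_6 = 3.8750, f(x_6) = -0.669405, coefficient = 2
x_7 = 4.1875, f(x_7) = -0.865380, coefficient = 4
x_8 = 4.5000, f(x_8) = -0.977530, coefficient = 1

I ≈ (0.312500/3) × -1.971476 = -0.205362
Exact value: -0.205351
Error: 0.000011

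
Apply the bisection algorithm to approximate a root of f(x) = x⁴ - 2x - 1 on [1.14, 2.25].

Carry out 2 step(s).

f(x) = x⁴ - 2x - 1
Initial interval: [1.14, 2.25]

Iteration 1:
  c_1 = (1.140000 + 2.250000)/2 = 1.695000
  f(c_1) = f(1.695000) = 3.864273
  f(a) × f(c) < 0, new interval: [1.140000, 1.695000]
Iteration 2:
  c_2 = (1.140000 + 1.695000)/2 = 1.417500
  f(c_2) = f(1.417500) = 0.202312
  f(a) × f(c) < 0, new interval: [1.140000, 1.417500]

After 2 iteration(s), the approximation is c_2 = 1.417500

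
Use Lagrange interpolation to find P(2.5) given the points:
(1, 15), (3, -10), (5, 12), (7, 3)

Lagrange interpolation formula:
P(x) = Σ yᵢ × Lᵢ(x)
where Lᵢ(x) = Π_{j≠i} (x - xⱼ)/(xᵢ - xⱼ)

L_0(2.5) = (2.5 - 3)/(1 - 3) × (2.5 - 5)/(1 - 5) × (2.5 - 7)/(1 - 7) = 0.117188
L_1(2.5) = (2.5 - 1)/(3 - 1) × (2.5 - 5)/(3 - 5) × (2.5 - 7)/(3 - 7) = 1.054688
L_2(2.5) = (2.5 - 1)/(5 - 1) × (2.5 - 3)/(5 - 3) × (2.5 - 7)/(5 - 7) = -0.210938
L_3(2.5) = (2.5 - 1)/(7 - 1) × (2.5 - 3)/(7 - 3) × (2.5 - 5)/(7 - 5) = 0.039062

P(2.5) = 15×L_0(2.5) + (-10)×L_1(2.5) + 12×L_2(2.5) + 3×L_3(2.5)
P(2.5) = -11.203125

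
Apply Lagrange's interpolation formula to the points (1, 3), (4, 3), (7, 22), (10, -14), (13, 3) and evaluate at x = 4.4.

Lagrange interpolation formula:
P(x) = Σ yᵢ × Lᵢ(x)
where Lᵢ(x) = Π_{j≠i} (x - xⱼ)/(xᵢ - xⱼ)

L_0(4.4) = (4.4 - 4)/(1 - 4) × (4.4 - 7)/(1 - 7) × (4.4 - 10)/(1 - 10) × (4.4 - 13)/(1 - 13) = -0.025765
L_1(4.4) = (4.4 - 1)/(4 - 1) × (4.4 - 7)/(4 - 7) × (4.4 - 10)/(4 - 10) × (4.4 - 13)/(4 - 13) = 0.875997
L_2(4.4) = (4.4 - 1)/(7 - 1) × (4.4 - 4)/(7 - 4) × (4.4 - 10)/(7 - 10) × (4.4 - 13)/(7 - 13) = 0.202153
L_3(4.4) = (4.4 - 1)/(10 - 1) × (4.4 - 4)/(10 - 4) × (4.4 - 7)/(10 - 7) × (4.4 - 13)/(10 - 13) = -0.062571
L_4(4.4) = (4.4 - 1)/(13 - 1) × (4.4 - 4)/(13 - 4) × (4.4 - 7)/(13 - 7) × (4.4 - 10)/(13 - 10) = 0.010186

P(4.4) = 3×L_0(4.4) + 3×L_1(4.4) + 22×L_2(4.4) + (-14)×L_3(4.4) + 3×L_4(4.4)
P(4.4) = 7.904619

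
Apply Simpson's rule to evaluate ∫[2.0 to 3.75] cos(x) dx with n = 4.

f(x) = cos(x)
a = 2.0, b = 3.75, n = 4
h = (b - a)/n = 0.437500

Simpson's rule: (h/3)[f(x₀) + 4f(x₁) + 2f(x₂) + ... + f(xₙ)]

x_0 = 2.0000, f(x_0) = -0.416147, coefficient = 1
x_1 = 2.4375, f(x_1) = -0.762199, coefficient = 4
x_2 = 2.8750, f(x_2) = -0.964674, coefficient = 2
x_3 = 3.3125, f(x_3) = -0.985431, coefficient = 4
x_4 = 3.7500, f(x_4) = -0.820559, coefficient = 1

I ≈ (0.437500/3) × -10.156575 = -1.481167
Exact value: -1.480859
Error: 0.000308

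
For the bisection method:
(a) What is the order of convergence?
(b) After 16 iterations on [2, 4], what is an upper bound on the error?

(a) Bisection has linear (order 1) convergence; the error is halved each step.

(b) Error bound = (b-a)/2^n = (4 - 2)/2^{16}
    = 2/2^{16}

(a) 1 (linear); (b) error ≤ 3.05e-05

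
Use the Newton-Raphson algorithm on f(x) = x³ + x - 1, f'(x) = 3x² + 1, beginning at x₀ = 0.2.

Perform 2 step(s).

f(x) = x³ + x - 1
f'(x) = 3x² + 1
x₀ = 0.2

Newton-Raphson formula: x_{n+1} = x_n - f(x_n)/f'(x_n)

Iteration 1:
  f(0.200000) = -0.792000
  f'(0.200000) = 1.120000
  x_1 = 0.200000 - (-0.792000)/1.120000 = 0.907143
Iteration 2:
  f(0.907143) = 0.653638
  f'(0.907143) = 3.468724
  x_2 = 0.907143 - 0.653638/3.468724 = 0.718705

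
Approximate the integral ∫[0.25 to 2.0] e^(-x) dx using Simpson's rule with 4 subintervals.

f(x) = e^(-x)
a = 0.25, b = 2.0, n = 4
h = (b - a)/n = 0.437500

Simpson's rule: (h/3)[f(x₀) + 4f(x₁) + 2f(x₂) + ... + f(xₙ)]

x_0 = 0.2500, f(x_0) = 0.778801, coefficient = 1
x_1 = 0.6875, f(x_1) = 0.502832, coefficient = 4
x_2 = 1.1250, f(x_2) = 0.324652, coefficient = 2
x_3 = 1.5625, f(x_3) = 0.209611, coefficient = 4
x_4 = 2.0000, f(x_4) = 0.135335, coefficient = 1

I ≈ (0.437500/3) × 4.413213 = 0.643594
Exact value: 0.643465
Error: 0.000128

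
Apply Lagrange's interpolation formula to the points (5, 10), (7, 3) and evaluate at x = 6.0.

Lagrange interpolation formula:
P(x) = Σ yᵢ × Lᵢ(x)
where Lᵢ(x) = Π_{j≠i} (x - xⱼ)/(xᵢ - xⱼ)

L_0(6.0) = (6.0 - 7)/(5 - 7) = 0.500000
L_1(6.0) = (6.0 - 5)/(7 - 5) = 0.500000

P(6.0) = 10×L_0(6.0) + 3×L_1(6.0)
P(6.0) = 6.500000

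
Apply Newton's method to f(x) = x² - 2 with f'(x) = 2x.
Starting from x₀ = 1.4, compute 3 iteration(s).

f(x) = x² - 2
f'(x) = 2x
x₀ = 1.4

Newton-Raphson formula: x_{n+1} = x_n - f(x_n)/f'(x_n)

Iteration 1:
  f(1.400000) = -0.040000
  f'(1.400000) = 2.800000
  x_1 = 1.400000 - (-0.040000)/2.800000 = 1.414286
Iteration 2:
  f(1.414286) = 0.000204
  f'(1.414286) = 2.828571
  x_2 = 1.414286 - 0.000204/2.828571 = 1.414214
Iteration 3:
  f(1.414214) = 0.000000
  f'(1.414214) = 2.828427
  x_3 = 1.414214 - 0.000000/2.828427 = 1.414214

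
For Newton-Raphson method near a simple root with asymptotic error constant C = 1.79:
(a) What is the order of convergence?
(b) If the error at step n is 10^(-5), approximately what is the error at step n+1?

(a) Newton-Raphson has quadratic (order 2) convergence near simple roots.
    This means |e_{n+1}| ≈ C|e_n|².

(b) With |e_n| = 10^(-5) and C = 1.79:
    |e_{n+1}| ≈ 1.79 × (10^(-5))² = 1.79 × 10^(-10)

(a) 2 (quadratic); (b) |e_{n+1}| ≈ 1.790e-10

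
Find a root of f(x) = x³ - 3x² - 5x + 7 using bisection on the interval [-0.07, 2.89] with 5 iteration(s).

f(x) = x³ - 3x² - 5x + 7
Initial interval: [-0.07, 2.89]

Iteration 1:
  c_1 = (-0.070000 + 2.890000)/2 = 1.410000
  f(c_1) = f(1.410000) = -3.211079
  f(a) × f(c) < 0, new interval: [-0.070000, 1.410000]
Iteration 2:
  c_2 = (-0.070000 + 1.410000)/2 = 0.670000
  f(c_2) = f(0.670000) = 2.604063
  f(a) × f(c) ≥ 0, new interval: [0.670000, 1.410000]
Iteration 3:
  c_3 = (0.670000 + 1.410000)/2 = 1.040000
  f(c_3) = f(1.040000) = -0.319936
  f(a) × f(c) < 0, new interval: [0.670000, 1.040000]
Iteration 4:
  c_4 = (0.670000 + 1.040000)/2 = 0.855000
  f(c_4) = f(0.855000) = 1.156951
  f(a) × f(c) ≥ 0, new interval: [0.855000, 1.040000]
Iteration 5:
  c_5 = (0.855000 + 1.040000)/2 = 0.947500
  f(c_5) = f(0.947500) = 0.419855
  f(a) × f(c) ≥ 0, new interval: [0.947500, 1.040000]

After 5 iteration(s), the approximation is c_5 = 0.947500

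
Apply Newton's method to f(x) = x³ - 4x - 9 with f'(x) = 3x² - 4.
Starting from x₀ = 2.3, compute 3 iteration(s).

f(x) = x³ - 4x - 9
f'(x) = 3x² - 4
x₀ = 2.3

Newton-Raphson formula: x_{n+1} = x_n - f(x_n)/f'(x_n)

Iteration 1:
  f(2.300000) = -6.033000
  f'(2.300000) = 11.870000
  x_1 = 2.300000 - (-6.033000)/11.870000 = 2.808256
Iteration 2:
  f(2.808256) = 1.913732
  f'(2.808256) = 19.658907
  x_2 = 2.808256 - 1.913732/19.658907 = 2.710909
Iteration 3:
  f(2.710909) = 0.078914
  f'(2.710909) = 18.047087
  x_3 = 2.710909 - 0.078914/18.047087 = 2.706537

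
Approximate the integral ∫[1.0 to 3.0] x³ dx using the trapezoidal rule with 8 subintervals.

f(x) = x³
a = 1.0, b = 3.0, n = 8
h = (b - a)/n = 0.250000

Trapezoidal rule: (h/2)[f(x₀) + 2f(x₁) + 2f(x₂) + ... + f(xₙ)]

x_0 = 1.0000, f(x_0) = 1.000000, coefficient = 1
x_1 = 1.2500, f(x_1) = 1.953125, coefficient = 2
x_2 = 1.5000, f(x_2) = 3.375000, coefficient = 2
x_3 = 1.7500, f(x_3) = 5.359375, coefficient = 2
x_4 = 2.0000, f(x_4) = 8.000000, coefficient = 2
x_5 = 2.2500, f(x_5) = 11.390625, coefficient = 2
x_6 = 2.5000, f(x_6) = 15.625000, coefficient = 2
x_7 = 2.7500, f(x_7) = 20.796875, coefficient = 2
x_8 = 3.0000, f(x_8) = 27.000000, coefficient = 1

I ≈ (0.250000/2) × 161.000000 = 20.125000
Exact value: 20.000000
Error: 0.125000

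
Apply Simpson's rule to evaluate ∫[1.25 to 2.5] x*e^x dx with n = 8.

f(x) = x*e^x
a = 1.25, b = 2.5, n = 8
h = (b - a)/n = 0.156250

Simpson's rule: (h/3)[f(x₀) + 4f(x₁) + 2f(x₂) + ... + f(xₙ)]

x_0 = 1.2500, f(x_0) = 4.362929, coefficient = 1
x_1 = 1.4062, f(x_1) = 5.738378, coefficient = 4
x_2 = 1.5625, f(x_2) = 7.454271, coefficient = 2
x_3 = 1.7188, f(x_3) = 9.586418, coefficient = 4
x_4 = 1.8750, f(x_4) = 12.226536, coefficient = 2
x_5 = 2.0312, f(x_5) = 15.485458, coefficient = 4
x_6 = 2.1875, f(x_6) = 19.496975, coefficient = 2
x_7 = 2.3438, f(x_7) = 24.422436, coefficient = 4
x_8 = 2.5000, f(x_8) = 30.456235, coefficient = 1

I ≈ (0.156250/3) × 334.105484 = 17.401327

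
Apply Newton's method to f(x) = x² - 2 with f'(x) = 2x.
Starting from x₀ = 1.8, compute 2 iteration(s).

f(x) = x² - 2
f'(x) = 2x
x₀ = 1.8

Newton-Raphson formula: x_{n+1} = x_n - f(x_n)/f'(x_n)

Iteration 1:
  f(1.800000) = 1.240000
  f'(1.800000) = 3.600000
  x_1 = 1.800000 - 1.240000/3.600000 = 1.455556
Iteration 2:
  f(1.455556) = 0.118642
  f'(1.455556) = 2.911111
  x_2 = 1.455556 - 0.118642/2.911111 = 1.414801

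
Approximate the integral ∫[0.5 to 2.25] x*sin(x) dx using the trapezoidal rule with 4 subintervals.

f(x) = x*sin(x)
a = 0.5, b = 2.25, n = 4
h = (b - a)/n = 0.437500

Trapezoidal rule: (h/2)[f(x₀) + 2f(x₁) + 2f(x₂) + ... + f(xₙ)]

x_0 = 0.5000, f(x_0) = 0.239713, coefficient = 1
x_1 = 0.9375, f(x_1) = 0.755701, coefficient = 2
x_2 = 1.3750, f(x_2) = 1.348728, coefficient = 2
x_3 = 1.8125, f(x_3) = 1.759814, coefficient = 2
x_4 = 2.2500, f(x_4) = 1.750665, coefficient = 1

I ≈ (0.437500/2) × 9.718862 = 2.126001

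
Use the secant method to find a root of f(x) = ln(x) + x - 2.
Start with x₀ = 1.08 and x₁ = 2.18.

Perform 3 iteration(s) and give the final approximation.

f(x) = ln(x) + x - 2
x₀ = 1.08, x₁ = 2.18

Secant formula: x_{n+1} = x_n - f(x_n)(x_n - x_{n-1})/(f(x_n) - f(x_{n-1}))

Iteration 1:
  f(1.080000) = -0.843039
  f(2.180000) = 0.959325
  x_2 = 2.180000 - 0.959325×(2.180000 - 1.080000)/(0.959325 - (-0.843039))
       = 1.594515
Iteration 2:
  f(2.180000) = 0.959325
  f(1.594515) = 0.061084
  x_3 = 1.594515 - 0.061084×(1.594515 - 2.180000)/(0.061084 - 0.959325)
       = 1.554699
Iteration 3:
  f(1.594515) = 0.061084
  f(1.554699) = -0.004019
  x_4 = 1.554699 - (-0.004019)×(1.554699 - 1.594515)/(-0.004019 - 0.061084)
       = 1.557157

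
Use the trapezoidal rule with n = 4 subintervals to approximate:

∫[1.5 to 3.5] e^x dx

f(x) = e^x
a = 1.5, b = 3.5, n = 4
h = (b - a)/n = 0.500000

Trapezoidal rule: (h/2)[f(x₀) + 2f(x₁) + 2f(x₂) + ... + f(xₙ)]

x_0 = 1.5000, f(x_0) = 4.481689, coefficient = 1
x_1 = 2.0000, f(x_1) = 7.389056, coefficient = 2
x_2 = 2.5000, f(x_2) = 12.182494, coefficient = 2
x_3 = 3.0000, f(x_3) = 20.085537, coefficient = 2
x_4 = 3.5000, f(x_4) = 33.115452, coefficient = 1

I ≈ (0.500000/2) × 116.911315 = 29.227829
Exact value: 28.633763
Error: 0.594066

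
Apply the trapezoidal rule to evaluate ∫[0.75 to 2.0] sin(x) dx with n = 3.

f(x) = sin(x)
a = 0.75, b = 2.0, n = 3
h = (b - a)/n = 0.416667

Trapezoidal rule: (h/2)[f(x₀) + 2f(x₁) + 2f(x₂) + ... + f(xₙ)]

x_0 = 0.7500, f(x_0) = 0.681639, coefficient = 1
x_1 = 1.1667, f(x_1) = 0.919445, coefficient = 2
x_2 = 1.5833, f(x_2) = 0.999921, coefficient = 2
x_3 = 2.0000, f(x_3) = 0.909297, coefficient = 1

I ≈ (0.416667/2) × 5.429669 = 1.131181
Exact value: 1.147836
Error: 0.016655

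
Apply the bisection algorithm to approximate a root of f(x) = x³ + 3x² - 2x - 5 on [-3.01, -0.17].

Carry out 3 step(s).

f(x) = x³ + 3x² - 2x - 5
Initial interval: [-3.01, -0.17]

Iteration 1:
  c_1 = (-3.010000 + (-0.170000))/2 = -1.590000
  f(c_1) = f(-1.590000) = 1.744621
  f(a) × f(c) ≥ 0, new interval: [-1.590000, -0.170000]
Iteration 2:
  c_2 = (-1.590000 + (-0.170000))/2 = -0.880000
  f(c_2) = f(-0.880000) = -1.598272
  f(a) × f(c) < 0, new interval: [-1.590000, -0.880000]
Iteration 3:
  c_3 = (-1.590000 + (-0.880000))/2 = -1.235000
  f(c_3) = f(-1.235000) = 0.162022
  f(a) × f(c) ≥ 0, new interval: [-1.235000, -0.880000]

After 3 iteration(s), the approximation is c_3 = -1.235000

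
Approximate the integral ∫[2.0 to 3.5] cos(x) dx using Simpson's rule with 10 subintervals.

f(x) = cos(x)
a = 2.0, b = 3.5, n = 10
h = (b - a)/n = 0.150000

Simpson's rule: (h/3)[f(x₀) + 4f(x₁) + 2f(x₂) + ... + f(xₙ)]

x_0 = 2.0000, f(x_0) = -0.416147, coefficient = 1
x_1 = 2.1500, f(x_1) = -0.547358, coefficient = 4
x_2 = 2.3000, f(x_2) = -0.666276, coefficient = 2
x_3 = 2.4500, f(x_3) = -0.770231, coefficient = 4
x_4 = 2.6000, f(x_4) = -0.856889, coefficient = 2
x_5 = 2.7500, f(x_5) = -0.924302, coefficient = 4
x_6 = 2.9000, f(x_6) = -0.970958, coefficient = 2
x_7 = 3.0500, f(x_7) = -0.995808, coefficient = 4
x_8 = 3.2000, f(x_8) = -0.998295, coefficient = 2
x_9 = 3.3500, f(x_9) = -0.978362, coefficient = 4
x_10 = 3.5000, f(x_10) = -0.936457, coefficient = 1

I ≈ (0.150000/3) × -25.201684 = -1.260084
Exact value: -1.260081
Error: 0.000004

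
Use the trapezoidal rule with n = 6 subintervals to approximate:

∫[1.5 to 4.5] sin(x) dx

f(x) = sin(x)
a = 1.5, b = 4.5, n = 6
h = (b - a)/n = 0.500000

Trapezoidal rule: (h/2)[f(x₀) + 2f(x₁) + 2f(x₂) + ... + f(xₙ)]

x_0 = 1.5000, f(x_0) = 0.997495, coefficient = 1
x_1 = 2.0000, f(x_1) = 0.909297, coefficient = 2
x_2 = 2.5000, f(x_2) = 0.598472, coefficient = 2
x_3 = 3.0000, f(x_3) = 0.141120, coefficient = 2
x_4 = 3.5000, f(x_4) = -0.350783, coefficient = 2
x_5 = 4.0000, f(x_5) = -0.756802, coefficient = 2
x_6 = 4.5000, f(x_6) = -0.977530, coefficient = 1

I ≈ (0.500000/2) × 1.102573 = 0.275643
Exact value: 0.281533
Error: 0.005890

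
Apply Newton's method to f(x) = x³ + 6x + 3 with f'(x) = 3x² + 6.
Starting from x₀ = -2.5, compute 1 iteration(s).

f(x) = x³ + 6x + 3
f'(x) = 3x² + 6
x₀ = -2.5

Newton-Raphson formula: x_{n+1} = x_n - f(x_n)/f'(x_n)

Iteration 1:
  f(-2.500000) = -27.625000
  f'(-2.500000) = 24.750000
  x_1 = -2.500000 - (-27.625000)/24.750000 = -1.383838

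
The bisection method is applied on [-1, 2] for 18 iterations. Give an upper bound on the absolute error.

Bisection error bound: |error| ≤ (b-a)/2^n
|error| ≤ (2 - (-1))/2^18 = 3/2^18
|error| ≤ 0.0000114441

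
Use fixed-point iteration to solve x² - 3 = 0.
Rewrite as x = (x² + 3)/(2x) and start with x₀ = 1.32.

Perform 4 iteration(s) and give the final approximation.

Equation: x² - 3 = 0
Fixed-point form: x = (x² + 3)/(2x)
x₀ = 1.32

x_1 = g(1.320000) = 1.796364
x_2 = g(1.796364) = 1.733202
x_3 = g(1.733202) = 1.732051
x_4 = g(1.732051) = 1.732051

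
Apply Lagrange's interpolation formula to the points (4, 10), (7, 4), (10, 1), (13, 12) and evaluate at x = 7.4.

Lagrange interpolation formula:
P(x) = Σ yᵢ × Lᵢ(x)
where Lᵢ(x) = Π_{j≠i} (x - xⱼ)/(xᵢ - xⱼ)

L_0(7.4) = (7.4 - 7)/(4 - 7) × (7.4 - 10)/(4 - 10) × (7.4 - 13)/(4 - 13) = -0.035951
L_1(7.4) = (7.4 - 4)/(7 - 4) × (7.4 - 10)/(7 - 10) × (7.4 - 13)/(7 - 13) = 0.916741
L_2(7.4) = (7.4 - 4)/(10 - 4) × (7.4 - 7)/(10 - 7) × (7.4 - 13)/(10 - 13) = 0.141037
L_3(7.4) = (7.4 - 4)/(13 - 4) × (7.4 - 7)/(13 - 7) × (7.4 - 10)/(13 - 10) = -0.021827

P(7.4) = 10×L_0(7.4) + 4×L_1(7.4) + 1×L_2(7.4) + 12×L_3(7.4)
P(7.4) = 3.186568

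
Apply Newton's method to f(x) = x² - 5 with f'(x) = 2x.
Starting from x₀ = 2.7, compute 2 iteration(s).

f(x) = x² - 5
f'(x) = 2x
x₀ = 2.7

Newton-Raphson formula: x_{n+1} = x_n - f(x_n)/f'(x_n)

Iteration 1:
  f(2.700000) = 2.290000
  f'(2.700000) = 5.400000
  x_1 = 2.700000 - 2.290000/5.400000 = 2.275926
Iteration 2:
  f(2.275926) = 0.179839
  f'(2.275926) = 4.551852
  x_2 = 2.275926 - 0.179839/4.551852 = 2.236417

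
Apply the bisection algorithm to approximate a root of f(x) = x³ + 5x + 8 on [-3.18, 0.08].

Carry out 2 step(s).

f(x) = x³ + 5x + 8
Initial interval: [-3.18, 0.08]

Iteration 1:
  c_1 = (-3.180000 + 0.080000)/2 = -1.550000
  f(c_1) = f(-1.550000) = -3.473875
  f(a) × f(c) ≥ 0, new interval: [-1.550000, 0.080000]
Iteration 2:
  c_2 = (-1.550000 + 0.080000)/2 = -0.735000
  f(c_2) = f(-0.735000) = 3.927935
  f(a) × f(c) < 0, new interval: [-1.550000, -0.735000]

After 2 iteration(s), the approximation is c_2 = -0.735000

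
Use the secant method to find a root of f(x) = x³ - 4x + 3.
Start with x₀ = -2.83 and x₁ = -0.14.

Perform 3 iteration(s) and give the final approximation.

f(x) = x³ - 4x + 3
x₀ = -2.83, x₁ = -0.14

Secant formula: x_{n+1} = x_n - f(x_n)(x_n - x_{n-1})/(f(x_n) - f(x_{n-1}))

Iteration 1:
  f(-2.830000) = -8.345187
  f(-0.140000) = 3.557256
  x_2 = -0.140000 - 3.557256×(-0.140000 - (-2.830000))/(3.557256 - (-8.345187))
       = -0.943954
Iteration 2:
  f(-0.140000) = 3.557256
  f(-0.943954) = 5.934707
  x_3 = -0.943954 - 5.934707×(-0.943954 - (-0.140000))/(5.934707 - 3.557256)
       = 1.062915
Iteration 3:
  f(-0.943954) = 5.934707
  f(1.062915) = -0.050791
  x_4 = 1.062915 - (-0.050791)×(1.062915 - (-0.943954))/(-0.050791 - 5.934707)
       = 1.045885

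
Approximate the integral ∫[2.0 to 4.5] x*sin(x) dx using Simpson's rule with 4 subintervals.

f(x) = x*sin(x)
a = 2.0, b = 4.5, n = 4
h = (b - a)/n = 0.625000

Simpson's rule: (h/3)[f(x₀) + 4f(x₁) + 2f(x₂) + ... + f(xₙ)]

x_0 = 2.0000, f(x_0) = 1.818595, coefficient = 1
x_1 = 2.6250, f(x_1) = 1.296541, coefficient = 4
x_2 = 3.2500, f(x_2) = -0.351634, coefficient = 2
x_3 = 3.8750, f(x_3) = -2.593944, coefficient = 4
x_4 = 4.5000, f(x_4) = -4.398886, coefficient = 1

I ≈ (0.625000/3) × -8.473171 = -1.765244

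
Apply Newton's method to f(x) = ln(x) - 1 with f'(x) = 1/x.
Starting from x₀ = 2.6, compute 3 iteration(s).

f(x) = ln(x) - 1
f'(x) = 1/x
x₀ = 2.6

Newton-Raphson formula: x_{n+1} = x_n - f(x_n)/f'(x_n)

Iteration 1:
  f(2.600000) = -0.044489
  f'(2.600000) = 0.384615
  x_1 = 2.600000 - (-0.044489)/0.384615 = 2.715670
Iteration 2:
  f(2.715670) = -0.000961
  f'(2.715670) = 0.368233
  x_2 = 2.715670 - (-0.000961)/0.368233 = 2.718281
Iteration 3:
  f(2.718281) = 0.000000
  f'(2.718281) = 0.367880
  x_3 = 2.718281 - 0.000000/0.367880 = 2.718282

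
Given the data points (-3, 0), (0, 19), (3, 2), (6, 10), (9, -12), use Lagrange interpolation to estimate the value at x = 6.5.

Lagrange interpolation formula:
P(x) = Σ yᵢ × Lᵢ(x)
where Lᵢ(x) = Π_{j≠i} (x - xⱼ)/(xᵢ - xⱼ)

L_0(6.5) = (6.5 - 0)/(-3 - 0) × (6.5 - 3)/(-3 - 3) × (6.5 - 6)/(-3 - 6) × (6.5 - 9)/(-3 - 9) = -0.014628
L_1(6.5) = (6.5 - (-3))/(0 - (-3)) × (6.5 - 3)/(0 - 3) × (6.5 - 6)/(0 - 6) × (6.5 - 9)/(0 - 9) = 0.085520
L_2(6.5) = (6.5 - (-3))/(3 - (-3)) × (6.5 - 0)/(3 - 0) × (6.5 - 6)/(3 - 6) × (6.5 - 9)/(3 - 9) = -0.238233
L_3(6.5) = (6.5 - (-3))/(6 - (-3)) × (6.5 - 0)/(6 - 0) × (6.5 - 3)/(6 - 3) × (6.5 - 9)/(6 - 9) = 1.111754
L_4(6.5) = (6.5 - (-3))/(9 - (-3)) × (6.5 - 0)/(9 - 0) × (6.5 - 3)/(9 - 3) × (6.5 - 6)/(9 - 6) = 0.055588

P(6.5) = 0×L_0(6.5) + 19×L_1(6.5) + 2×L_2(6.5) + 10×L_3(6.5) + (-12)×L_4(6.5)
P(6.5) = 11.598894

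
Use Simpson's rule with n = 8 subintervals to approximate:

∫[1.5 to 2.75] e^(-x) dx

f(x) = e^(-x)
a = 1.5, b = 2.75, n = 8
h = (b - a)/n = 0.156250

Simpson's rule: (h/3)[f(x₀) + 4f(x₁) + 2f(x₂) + ... + f(xₙ)]

x_0 = 1.5000, f(x_0) = 0.223130, coefficient = 1
x_1 = 1.6562, f(x_1) = 0.190853, coefficient = 4
x_2 = 1.8125, f(x_2) = 0.163246, coefficient = 2
x_3 = 1.9688, f(x_3) = 0.139631, coefficient = 4
x_4 = 2.1250, f(x_4) = 0.119433, coefficient = 2
x_5 = 2.2812, f(x_5) = 0.102156, coefficient = 4
x_6 = 2.4375, f(x_6) = 0.087379, coefficient = 2
x_7 = 2.5938, f(x_7) = 0.074739, coefficient = 4
x_8 = 2.7500, f(x_8) = 0.063928, coefficient = 1

I ≈ (0.156250/3) × 3.056694 = 0.159203
Exact value: 0.159202
Error: 0.000001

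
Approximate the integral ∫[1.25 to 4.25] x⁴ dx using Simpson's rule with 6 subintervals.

f(x) = x⁴
a = 1.25, b = 4.25, n = 6
h = (b - a)/n = 0.500000

Simpson's rule: (h/3)[f(x₀) + 4f(x₁) + 2f(x₂) + ... + f(xₙ)]

x_0 = 1.2500, f(x_0) = 2.441406, coefficient = 1
x_1 = 1.7500, f(x_1) = 9.378906, coefficient = 4
x_2 = 2.2500, f(x_2) = 25.628906, coefficient = 2
x_3 = 2.7500, f(x_3) = 57.191406, coefficient = 4
x_4 = 3.2500, f(x_4) = 111.566406, coefficient = 2
x_5 = 3.7500, f(x_5) = 197.753906, coefficient = 4
x_6 = 4.2500, f(x_6) = 326.253906, coefficient = 1

I ≈ (0.500000/3) × 1660.382812 = 276.730469
Exact value: 276.705469
Error: 0.025000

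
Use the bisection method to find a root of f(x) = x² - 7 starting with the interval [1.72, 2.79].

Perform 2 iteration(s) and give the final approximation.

f(x) = x² - 7
Initial interval: [1.72, 2.79]

Iteration 1:
  c_1 = (1.720000 + 2.790000)/2 = 2.255000
  f(c_1) = f(2.255000) = -1.914975
  f(a) × f(c) ≥ 0, new interval: [2.255000, 2.790000]
Iteration 2:
  c_2 = (2.255000 + 2.790000)/2 = 2.522500
  f(c_2) = f(2.522500) = -0.636994
  f(a) × f(c) ≥ 0, new interval: [2.522500, 2.790000]

After 2 iteration(s), the approximation is c_2 = 2.522500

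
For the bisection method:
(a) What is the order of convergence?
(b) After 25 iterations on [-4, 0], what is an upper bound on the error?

(a) Bisection has linear (order 1) convergence; the error is halved each step.

(b) Error bound = (b-a)/2^n = (0 - (-4))/2^{25}
    = 4/2^{25}

(a) 1 (linear); (b) error ≤ 1.19e-07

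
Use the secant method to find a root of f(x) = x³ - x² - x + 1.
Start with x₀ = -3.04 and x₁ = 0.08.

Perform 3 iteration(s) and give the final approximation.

f(x) = x³ - x² - x + 1
x₀ = -3.04, x₁ = 0.08

Secant formula: x_{n+1} = x_n - f(x_n)(x_n - x_{n-1})/(f(x_n) - f(x_{n-1}))

Iteration 1:
  f(-3.040000) = -33.296064
  f(0.080000) = 0.914112
  x_2 = 0.080000 - 0.914112×(0.080000 - (-3.040000))/(0.914112 - (-33.296064))
       = -0.003368
Iteration 2:
  f(0.080000) = 0.914112
  f(-0.003368) = 1.003356
  x_3 = -0.003368 - 1.003356×(-0.003368 - 0.080000)/(1.003356 - 0.914112)
       = 0.933919
Iteration 3:
  f(-0.003368) = 1.003356
  f(0.933919) = 0.008445
  x_4 = 0.933919 - 0.008445×(0.933919 - (-0.003368))/(0.008445 - 1.003356)
       = 0.941875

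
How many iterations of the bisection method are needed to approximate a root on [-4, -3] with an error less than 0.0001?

We need (b-a)/2^n ≤ 0.0001
(-3 - (-4))/2^n ≤ 0.0001
1/2^n ≤ 0.0001
2^n ≥ 10000
n ≥ log₂(10000) = 13.29
n ≥ 14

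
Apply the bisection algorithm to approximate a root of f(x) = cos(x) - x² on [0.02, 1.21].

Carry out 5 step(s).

f(x) = cos(x) - x²
Initial interval: [0.02, 1.21]

Iteration 1:
  c_1 = (0.020000 + 1.210000)/2 = 0.615000
  f(c_1) = f(0.615000) = 0.438548
  f(a) × f(c) ≥ 0, new interval: [0.615000, 1.210000]
Iteration 2:
  c_2 = (0.615000 + 1.210000)/2 = 0.912500
  f(c_2) = f(0.912500) = -0.220886
  f(a) × f(c) < 0, new interval: [0.615000, 0.912500]
Iteration 3:
  c_3 = (0.615000 + 0.912500)/2 = 0.763750
  f(c_3) = f(0.763750) = 0.138933
  f(a) × f(c) ≥ 0, new interval: [0.763750, 0.912500]
Iteration 4:
  c_4 = (0.763750 + 0.912500)/2 = 0.838125
  f(c_4) = f(0.838125) = -0.033596
  f(a) × f(c) < 0, new interval: [0.763750, 0.838125]
Iteration 5:
  c_5 = (0.763750 + 0.838125)/2 = 0.800937
  f(c_5) = f(0.800937) = 0.054533
  f(a) × f(c) ≥ 0, new interval: [0.800937, 0.838125]

After 5 iteration(s), the approximation is c_5 = 0.800937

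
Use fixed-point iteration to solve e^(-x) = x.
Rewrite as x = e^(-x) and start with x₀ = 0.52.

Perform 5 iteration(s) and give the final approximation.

Equation: e^(-x) = x
Fixed-point form: x = e^(-x)
x₀ = 0.52

x_1 = g(0.520000) = 0.594521
x_2 = g(0.594521) = 0.551827
x_3 = g(0.551827) = 0.575897
x_4 = g(0.575897) = 0.562201
x_5 = g(0.562201) = 0.569953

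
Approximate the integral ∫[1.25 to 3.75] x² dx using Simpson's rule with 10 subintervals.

f(x) = x²
a = 1.25, b = 3.75, n = 10
h = (b - a)/n = 0.250000

Simpson's rule: (h/3)[f(x₀) + 4f(x₁) + 2f(x₂) + ... + f(xₙ)]

x_0 = 1.2500, f(x_0) = 1.562500, coefficient = 1
x_1 = 1.5000, f(x_1) = 2.250000, coefficient = 4
x_2 = 1.7500, f(x_2) = 3.062500, coefficient = 2
x_3 = 2.0000, f(x_3) = 4.000000, coefficient = 4
x_4 = 2.2500, f(x_4) = 5.062500, coefficient = 2
x_5 = 2.5000, f(x_5) = 6.250000, coefficient = 4
x_6 = 2.7500, f(x_6) = 7.562500, coefficient = 2
x_7 = 3.0000, f(x_7) = 9.000000, coefficient = 4
x_8 = 3.2500, f(x_8) = 10.562500, coefficient = 2
x_9 = 3.5000, f(x_9) = 12.250000, coefficient = 4
x_10 = 3.7500, f(x_10) = 14.062500, coefficient = 1

I ≈ (0.250000/3) × 203.125000 = 16.927083
Exact value: 16.927083
Error: 0.000000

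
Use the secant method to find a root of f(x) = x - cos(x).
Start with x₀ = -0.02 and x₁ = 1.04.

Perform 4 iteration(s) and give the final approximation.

f(x) = x - cos(x)
x₀ = -0.02, x₁ = 1.04

Secant formula: x_{n+1} = x_n - f(x_n)(x_n - x_{n-1})/(f(x_n) - f(x_{n-1}))

Iteration 1:
  f(-0.020000) = -1.019800
  f(1.040000) = 0.533780
  x_2 = 1.040000 - 0.533780×(1.040000 - (-0.020000))/(0.533780 - (-1.019800))
       = 0.675805
Iteration 2:
  f(1.040000) = 0.533780
  f(0.675805) = -0.104399
  x_3 = 0.675805 - (-0.104399)×(0.675805 - 1.040000)/(-0.104399 - 0.533780)
       = 0.735383
Iteration 3:
  f(0.675805) = -0.104399
  f(0.735383) = -0.006191
  x_4 = 0.735383 - (-0.006191)×(0.735383 - 0.675805)/(-0.006191 - (-0.104399))
       = 0.739139
Iteration 4:
  f(0.735383) = -0.006191
  f(0.739139) = 0.000090
  x_5 = 0.739139 - 0.000090×(0.739139 - 0.735383)/(0.000090 - (-0.006191))
       = 0.739085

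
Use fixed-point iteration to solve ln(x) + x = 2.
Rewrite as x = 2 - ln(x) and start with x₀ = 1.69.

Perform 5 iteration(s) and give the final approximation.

Equation: ln(x) + x = 2
Fixed-point form: x = 2 - ln(x)
x₀ = 1.69

x_1 = g(1.690000) = 1.475271
x_2 = g(1.475271) = 1.611158
x_3 = g(1.611158) = 1.523047
x_4 = g(1.523047) = 1.579287
x_5 = g(1.579287) = 1.543026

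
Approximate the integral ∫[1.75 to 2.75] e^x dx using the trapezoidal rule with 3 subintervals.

f(x) = e^x
a = 1.75, b = 2.75, n = 3
h = (b - a)/n = 0.333333

Trapezoidal rule: (h/2)[f(x₀) + 2f(x₁) + 2f(x₂) + ... + f(xₙ)]

x_0 = 1.7500, f(x_0) = 5.754603, coefficient = 1
x_1 = 2.0833, f(x_1) = 8.031195, coefficient = 2
x_2 = 2.4167, f(x_2) = 11.208436, coefficient = 2
x_3 = 2.7500, f(x_3) = 15.642632, coefficient = 1

I ≈ (0.333333/2) × 59.876496 = 9.979416
Exact value: 9.888029
Error: 0.091387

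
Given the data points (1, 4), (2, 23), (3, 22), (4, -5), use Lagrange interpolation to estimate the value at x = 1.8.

Lagrange interpolation formula:
P(x) = Σ yᵢ × Lᵢ(x)
where Lᵢ(x) = Π_{j≠i} (x - xⱼ)/(xᵢ - xⱼ)

L_0(1.8) = (1.8 - 2)/(1 - 2) × (1.8 - 3)/(1 - 3) × (1.8 - 4)/(1 - 4) = 0.088000
L_1(1.8) = (1.8 - 1)/(2 - 1) × (1.8 - 3)/(2 - 3) × (1.8 - 4)/(2 - 4) = 1.056000
L_2(1.8) = (1.8 - 1)/(3 - 1) × (1.8 - 2)/(3 - 2) × (1.8 - 4)/(3 - 4) = -0.176000
L_3(1.8) = (1.8 - 1)/(4 - 1) × (1.8 - 2)/(4 - 2) × (1.8 - 3)/(4 - 3) = 0.032000

P(1.8) = 4×L_0(1.8) + 23×L_1(1.8) + 22×L_2(1.8) + (-5)×L_3(1.8)
P(1.8) = 20.608000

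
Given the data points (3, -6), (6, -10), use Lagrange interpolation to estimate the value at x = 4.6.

Lagrange interpolation formula:
P(x) = Σ yᵢ × Lᵢ(x)
where Lᵢ(x) = Π_{j≠i} (x - xⱼ)/(xᵢ - xⱼ)

L_0(4.6) = (4.6 - 6)/(3 - 6) = 0.466667
L_1(4.6) = (4.6 - 3)/(6 - 3) = 0.533333

P(4.6) = (-6)×L_0(4.6) + (-10)×L_1(4.6)
P(4.6) = -8.133333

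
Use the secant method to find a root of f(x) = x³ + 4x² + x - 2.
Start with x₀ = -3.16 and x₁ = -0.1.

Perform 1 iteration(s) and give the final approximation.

f(x) = x³ + 4x² + x - 2
x₀ = -3.16, x₁ = -0.1

Secant formula: x_{n+1} = x_n - f(x_n)(x_n - x_{n-1})/(f(x_n) - f(x_{n-1}))

Iteration 1:
  f(-3.160000) = 3.227904
  f(-0.100000) = -2.061000
  x_2 = -0.100000 - (-2.061000)×(-0.100000 - (-3.160000))/(-2.061000 - 3.227904)
       = -1.292432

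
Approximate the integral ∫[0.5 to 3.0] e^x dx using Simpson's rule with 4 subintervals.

f(x) = e^x
a = 0.5, b = 3.0, n = 4
h = (b - a)/n = 0.625000

Simpson's rule: (h/3)[f(x₀) + 4f(x₁) + 2f(x₂) + ... + f(xₙ)]

x_0 = 0.5000, f(x_0) = 1.648721, coefficient = 1
x_1 = 1.1250, f(x_1) = 3.080217, coefficient = 4
x_2 = 1.7500, f(x_2) = 5.754603, coefficient = 2
x_3 = 2.3750, f(x_3) = 10.751013, coefficient = 4
x_4 = 3.0000, f(x_4) = 20.085537, coefficient = 1

I ≈ (0.625000/3) × 88.568384 = 18.451747
Exact value: 18.436816
Error: 0.014931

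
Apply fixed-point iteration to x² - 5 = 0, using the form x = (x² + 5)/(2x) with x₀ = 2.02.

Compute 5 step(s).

Equation: x² - 5 = 0
Fixed-point form: x = (x² + 5)/(2x)
x₀ = 2.02

x_1 = g(2.020000) = 2.247624
x_2 = g(2.247624) = 2.236098
x_3 = g(2.236098) = 2.236068
x_4 = g(2.236068) = 2.236068
x_5 = g(2.236068) = 2.236068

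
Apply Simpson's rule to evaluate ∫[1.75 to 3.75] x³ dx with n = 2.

f(x) = x³
a = 1.75, b = 3.75, n = 2
h = (b - a)/n = 1.000000

Simpson's rule: (h/3)[f(x₀) + 4f(x₁) + 2f(x₂) + ... + f(xₙ)]

x_0 = 1.7500, f(x_0) = 5.359375, coefficient = 1
x_1 = 2.7500, f(x_1) = 20.796875, coefficient = 4
x_2 = 3.7500, f(x_2) = 52.734375, coefficient = 1

I ≈ (1.000000/3) × 141.281250 = 47.093750
Exact value: 47.093750
Error: 0.000000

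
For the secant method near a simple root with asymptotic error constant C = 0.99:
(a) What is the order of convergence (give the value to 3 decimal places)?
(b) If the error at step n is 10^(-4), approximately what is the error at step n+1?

(a) Secant method has superlinear convergence with order φ = (1+√5)/2 ≈ 1.618.
    This means |e_{n+1}| ≈ C|e_n|^1.618.

(b) With |e_n| = 10^(-4) and C = 0.99:
    |e_{n+1}| ≈ 0.99 × (10^(-4))^1.618 = 0.99 × 10^(-6.47)

(a) ≈ 1.618 (golden ratio); (b) |e_{n+1}| ≈ 3.338e-07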